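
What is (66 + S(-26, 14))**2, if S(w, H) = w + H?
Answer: 2916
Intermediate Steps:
S(w, H) = H + w
(66 + S(-26, 14))**2 = (66 + (14 - 26))**2 = (66 - 12)**2 = 54**2 = 2916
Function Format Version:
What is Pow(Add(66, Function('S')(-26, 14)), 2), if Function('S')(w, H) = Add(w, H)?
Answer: 2916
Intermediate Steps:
Function('S')(w, H) = Add(H, w)
Pow(Add(66, Function('S')(-26, 14)), 2) = Pow(Add(66, Add(14, -26)), 2) = Pow(Add(66, -12), 2) = Pow(54, 2) = 2916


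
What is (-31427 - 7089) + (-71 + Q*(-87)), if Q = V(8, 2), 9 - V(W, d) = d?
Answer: -39196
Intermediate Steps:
V(W, d) = 9 - d
Q = 7 (Q = 9 - 1*2 = 9 - 2 = 7)
(-31427 - 7089) + (-71 + Q*(-87)) = (-31427 - 7089) + (-71 + 7*(-87)) = -38516 + (-71 - 609) = -38516 - 680 = -39196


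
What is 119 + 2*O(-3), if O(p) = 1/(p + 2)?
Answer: 117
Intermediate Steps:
O(p) = 1/(2 + p)
119 + 2*O(-3) = 119 + 2/(2 - 3) = 119 + 2/(-1) = 119 + 2*(-1) = 119 - 2 = 117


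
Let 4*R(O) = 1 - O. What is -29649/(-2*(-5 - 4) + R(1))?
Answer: -9883/6 ≈ -1647.2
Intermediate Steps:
R(O) = 1/4 - O/4 (R(O) = (1 - O)/4 = 1/4 - O/4)
-29649/(-2*(-5 - 4) + R(1)) = -29649/(-2*(-5 - 4) + (1/4 - 1/4*1)) = -29649/(-2*(-9) + (1/4 - 1/4)) = -29649/(-1*(-18) + 0) = -29649/(18 + 0) = -29649/18 = (1/18)*(-29649) = -9883/6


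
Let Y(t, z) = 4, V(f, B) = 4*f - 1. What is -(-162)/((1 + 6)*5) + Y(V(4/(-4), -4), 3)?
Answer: 302/35 ≈ 8.6286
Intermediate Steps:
V(f, B) = -1 + 4*f
-(-162)/((1 + 6)*5) + Y(V(4/(-4), -4), 3) = -(-162)/((1 + 6)*5) + 4 = -(-162)/(7*5) + 4 = -(-162)/35 + 4 = -9*(-18/35) + 4 = 162/35 + 4 = 302/35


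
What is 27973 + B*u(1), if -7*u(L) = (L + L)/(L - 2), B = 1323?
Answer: 28351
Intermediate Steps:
u(L) = -2*L/(7*(-2 + L)) (u(L) = -(L + L)/(7*(L - 2)) = -2*L/(7*(-2 + L)))
27973 + B*u(1) = 27973 + 1323*(-2*1/(-14 + 7*1)) = 27973 + 1323*(-2*1/(-14 + 7)) = 27973 + 1323*(-2*1/(-7)) = 27973 + 1323*(-2*1*(-⅐)) = 27973 + 1323*(2/7) = 27973 + 378 = 28351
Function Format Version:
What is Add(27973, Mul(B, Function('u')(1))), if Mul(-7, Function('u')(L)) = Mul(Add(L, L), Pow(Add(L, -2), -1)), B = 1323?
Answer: 28351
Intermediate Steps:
Function('u')(L) = Mul(Rational(-2, 7), L, Pow(Add(-2, L), -1)) (Function('u')(L) = Mul(Rational(-1, 7), Mul(Add(L, L), Pow(Add(L, -2), -1))) = Mul(Rational(-1, 7), Mul(Mul(2, L), Pow(Add(-2, L), -1))) = Mul(Rational(-1, 7), Mul(2, L, Pow(Add(-2, L), -1))) = Mul(Rational(-2, 7), L, Pow(Add(-2, L), -1)))
Add(27973, Mul(B, Function('u')(1))) = Add(27973, Mul(1323, Mul(-2, 1, Pow(Add(-14, Mul(7, 1)), -1)))) = Add(27973, Mul(1323, Mul(-2, 1, Pow(Add(-14, 7), -1)))) = Add(27973, Mul(1323, Mul(-2, 1, Pow(-7, -1)))) = Add(27973, Mul(1323, Mul(-2, 1, Rational(-1, 7)))) = Add(27973, Mul(1323, Rational(2, 7))) = Add(27973, 378) = 28351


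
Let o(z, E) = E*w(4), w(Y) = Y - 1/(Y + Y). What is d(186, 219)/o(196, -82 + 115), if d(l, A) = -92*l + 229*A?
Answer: 88104/341 ≈ 258.37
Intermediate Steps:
w(Y) = Y - 1/(2*Y)
o(z, E) = 31*E/8 (o(z, E) = E*(4 - ½/4) = E*(4 - ½*¼) = E*(4 - ⅛) = E*(31/8) = 31*E/8)
d(186, 219)/o(196, -82 + 115) = (-92*186 + 229*219)/((31*(-82 + 115)/8)) = (-17112 + 50151)/(((31/8)*33)) = 33039/(1023/8) = 33039*(8/1023) = 88104/341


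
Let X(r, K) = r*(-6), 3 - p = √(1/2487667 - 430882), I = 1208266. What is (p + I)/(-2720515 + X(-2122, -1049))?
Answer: -1208269/2707783 + 3*I*√296278633318281159/6736062412261 ≈ -0.44622 + 0.00024242*I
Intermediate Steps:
p = 3 - 3*I*√296278633318281159/2487667 (p = 3 - √(1/2487667 - 430882) = 3 - √(-1071890932293/2487667) = 3 - 3*I*√296278633318281159/2487667 ≈ 3.0 - 656.42*I)
X(r, K) = -6*r
(p + I)/(-2720515 + X(-2122, -1049)) = ((3 - 3*I*√296278633318281159/2487667) + 1208266)/(-2720515 - 6*(-2122)) = (1208269 - 3*I*√296278633318281159/2487667)/(-2720515 + 12732) = (1208269 - 3*I*√296278633318281159/2487667)/(-2707783) = (1208269 - 3*I*√296278633318281159/2487667)*(-1/2707783) = -1208269/2707783 + 3*I*√296278633318281159/6736062412261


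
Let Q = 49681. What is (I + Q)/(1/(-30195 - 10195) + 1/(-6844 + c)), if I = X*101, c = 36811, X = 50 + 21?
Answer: 9830256010680/1489 ≈ 6.6019e+9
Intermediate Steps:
X = 71
I = 7171 (I = 71*101 = 7171)
(I + Q)/(1/(-30195 - 10195) + 1/(-6844 + c)) = (7171 + 49681)/(1/(-30195 - 10195) + 1/(-6844 + 36811)) = 56852/(1/(-40390) + 1/29967) = 56852/(-1/40390 + 1/29967) = 56852/(1489/172909590) = 56852*(172909590/1489) = 9830256010680/1489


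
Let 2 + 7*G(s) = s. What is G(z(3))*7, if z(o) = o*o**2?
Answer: 25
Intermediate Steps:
z(o) = o**3
G(s) = -2/7 + s/7
G(z(3))*7 = (-2/7 + (1/7)*3**3)*7 = (-2/7 + (1/7)*27)*7 = (-2/7 + 27/7)*7 = (25/7)*7 = 25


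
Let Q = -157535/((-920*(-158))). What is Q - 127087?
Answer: -3694704771/29072 ≈ -1.2709e+5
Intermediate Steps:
Q = -31507/29072 (Q = -157535/145360 = -157535*1/145360 = -31507/29072 ≈ -1.0838)
Q - 127087 = -31507/29072 - 127087 = -3694704771/29072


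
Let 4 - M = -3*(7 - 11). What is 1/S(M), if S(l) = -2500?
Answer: -1/2500 ≈ -0.00040000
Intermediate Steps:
M = -8 (M = 4 - (-3)*(7 - 11) = 4 - (-3)*(-4) = 4 - 1*12 = 4 - 12 = -8)
1/S(M) = 1/(-2500) = -1/2500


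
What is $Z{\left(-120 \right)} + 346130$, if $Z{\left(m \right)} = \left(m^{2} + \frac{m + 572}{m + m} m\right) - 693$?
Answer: $360063$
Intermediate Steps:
$Z{\left(m \right)} = -407 + m^{2} + \frac{m}{2}$ ($Z{\left(m \right)} = \left(m^{2} + \frac{572 + m}{2 m} m\right) - 693 = \left(m^{2} + \left(286 + \frac{m}{2}\right)\right) - 693 = \left(286 + m^{2} + \frac{m}{2}\right) - 693 = -407 + m^{2} + \frac{m}{2}$)
$Z{\left(-120 \right)} + 346130 = \left(-407 + \left(-120\right)^{2} + \frac{1}{2} \left(-120\right)\right) + 346130 = \left(-407 + 14400 - 60\right) + 346130 = 13933 + 346130 = 360063$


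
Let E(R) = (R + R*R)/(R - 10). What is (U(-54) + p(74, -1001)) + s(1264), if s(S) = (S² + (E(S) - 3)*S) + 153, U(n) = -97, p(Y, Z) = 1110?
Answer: 182786510/57 ≈ 3.2068e+6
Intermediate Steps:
E(R) = (R + R²)/(-10 + R)
s(S) = 153 + S² + S*(-3 + S*(1 + S)/(-10 + S)) (s(S) = (S² + (S*(1 + S)/(-10 + S) - 3)*S) + 153 = (S² + (-3 + S*(1 + S)/(-10 + S))*S) + 153 = (S² + S*(-3 + S*(1 + S)/(-10 + S))) + 153 = 153 + S² + S*(-3 + S*(1 + S)/(-10 + S)))
(U(-54) + p(74, -1001)) + s(1264) = (-97 + 1110) + (-1530 - 12*1264² + 2*1264³ + 183*1264)/(-10 + 1264) = 1013 + (-1530 - 12*1597696 + 2*2019487744 + 231312)/1254 = 1013 + (-1530 - 19172352 + 4038975488 + 231312)/1254 = 1013 + (1/1254)*4020032918 = 1013 + 182728769/57 = 182786510/57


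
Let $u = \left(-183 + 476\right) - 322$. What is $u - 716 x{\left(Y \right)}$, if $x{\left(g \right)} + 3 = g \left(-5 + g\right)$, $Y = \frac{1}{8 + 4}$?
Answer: $\frac{86845}{36} \approx 2412.4$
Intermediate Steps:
$Y = \frac{1}{12} \approx 0.083333$
$x{\left(g \right)} = -3 + g \left(-5 + g\right)$
$u = -29$ ($u = 293 - 322 = -29$)
$u - 716 x{\left(Y \right)} = -29 - 716 \left(-3 + \left(\frac{1}{12}\right)^{2} - \frac{5}{12}\right) = -29 - 716 \left(-3 + \frac{1}{144} - \frac{5}{12}\right) = -29 - - \frac{87889}{36} = -29 + \frac{87889}{36} = \frac{86845}{36}$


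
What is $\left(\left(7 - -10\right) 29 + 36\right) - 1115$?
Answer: $-586$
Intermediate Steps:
$\left(\left(7 - -10\right) 29 + 36\right) - 1115 = \left(\left(7 + 10\right) 29 + 36\right) - 1115 = \left(17 \cdot 29 + 36\right) - 1115 = \left(493 + 36\right) - 1115 = 529 - 1115 = -586$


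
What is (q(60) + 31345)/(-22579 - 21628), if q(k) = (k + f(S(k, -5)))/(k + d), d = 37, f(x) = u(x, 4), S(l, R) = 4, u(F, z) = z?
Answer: -3040529/4288079 ≈ -0.70907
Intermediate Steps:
f(x) = 4
q(k) = (4 + k)/(37 + k) (q(k) = (k + 4)/(k + 37) = (4 + k)/(37 + k))
(q(60) + 31345)/(-22579 - 21628) = ((4 + 60)/(37 + 60) + 31345)/(-22579 - 21628) = (64/97 + 31345)/(-44207) = ((1/97)*64 + 31345)*(-1/44207) = (64/97 + 31345)*(-1/44207) = (3040529/97)*(-1/44207) = -3040529/4288079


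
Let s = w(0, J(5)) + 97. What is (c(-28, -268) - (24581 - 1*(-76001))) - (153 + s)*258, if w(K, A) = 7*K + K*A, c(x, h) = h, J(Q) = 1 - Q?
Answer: -165350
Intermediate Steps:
w(K, A) = 7*K + A*K
s = 97 (s = 0*(7 + (1 - 1*5)) + 97 = 0*(7 + (1 - 5)) + 97 = 0*(7 - 4) + 97 = 0*3 + 97 = 0 + 97 = 97)
(c(-28, -268) - (24581 - 1*(-76001))) - (153 + s)*258 = (-268 - (24581 - 1*(-76001))) - (153 + 97)*258 = (-268 - (24581 + 76001)) - 250*258 = (-268 - 1*100582) - 1*64500 = (-268 - 100582) - 64500 = -100850 - 64500 = -165350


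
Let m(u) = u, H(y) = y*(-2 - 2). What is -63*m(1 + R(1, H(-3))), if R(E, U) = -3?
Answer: 126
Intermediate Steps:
H(y) = -4*y (H(y) = y*(-4) = -4*y)
-63*m(1 + R(1, H(-3))) = -63*(1 - 3) = -63*(-2) = 126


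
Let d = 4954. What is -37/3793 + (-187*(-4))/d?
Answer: 1326933/9395261 ≈ 0.14123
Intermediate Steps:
-37/3793 + (-187*(-4))/d = -37/3793 - 187*(-4)/4954 = -37*1/3793 + 748*(1/4954) = -37/3793 + 374/2477 = 1326933/9395261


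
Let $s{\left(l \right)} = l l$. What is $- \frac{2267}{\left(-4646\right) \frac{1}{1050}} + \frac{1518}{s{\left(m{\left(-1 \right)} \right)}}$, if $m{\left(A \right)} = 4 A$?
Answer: $\frac{11284557}{18584} \approx 607.22$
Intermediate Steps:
$s{\left(l \right)} = l^{2}$
$- \frac{2267}{\left(-4646\right) \frac{1}{1050}} + \frac{1518}{s{\left(m{\left(-1 \right)} \right)}} = - \frac{2267}{\left(-4646\right) \frac{1}{1050}} + \frac{1518}{\left(4 \left(-1\right)\right)^{2}} = - \frac{2267}{\left(-4646\right) \frac{1}{1050}} + \frac{1518}{\left(-4\right)^{2}} = - \frac{2267}{- \frac{2323}{525}} + \frac{1518}{16} = \left(-2267\right) \left(- \frac{525}{2323}\right) + 1518 \cdot \frac{1}{16} = \frac{1190175}{2323} + \frac{759}{8} = \frac{11284557}{18584}$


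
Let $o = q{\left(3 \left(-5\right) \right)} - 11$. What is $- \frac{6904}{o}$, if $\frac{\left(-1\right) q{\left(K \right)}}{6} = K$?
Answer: $- \frac{6904}{79} \approx -87.392$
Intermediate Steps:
$q{\left(K \right)} = - 6 K$
$o = 79$ ($o = - 6 \cdot 3 \left(-5\right) - 11 = \left(-6\right) \left(-15\right) - 11 = 90 - 11 = 79$)
$- \frac{6904}{o} = - \frac{6904}{79}$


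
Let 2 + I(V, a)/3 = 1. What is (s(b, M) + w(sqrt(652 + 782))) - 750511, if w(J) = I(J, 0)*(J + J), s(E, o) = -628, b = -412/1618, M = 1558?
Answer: -751139 - 6*sqrt(1434) ≈ -7.5137e+5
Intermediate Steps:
I(V, a) = -3 (I(V, a) = -6 + 3*1 = -6 + 3 = -3)
b = -206/809 (b = -412*1/1618 = -206/809 ≈ -0.25464)
w(J) = -6*J (w(J) = -3*(J + J) = -6*J)
(s(b, M) + w(sqrt(652 + 782))) - 750511 = (-628 - 6*sqrt(652 + 782)) - 750511 = (-628 - 6*sqrt(1434)) - 750511 = -751139 - 6*sqrt(1434)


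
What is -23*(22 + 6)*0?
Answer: 0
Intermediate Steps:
-23*(22 + 6)*0 = -23*28*0 = -644*0 = 0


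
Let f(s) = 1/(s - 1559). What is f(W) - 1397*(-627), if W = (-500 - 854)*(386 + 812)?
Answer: 1422186760268/1623651 ≈ 8.7592e+5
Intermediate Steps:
W = -1622092 (W = -1354*1198 = -1622092)
f(s) = 1/(-1559 + s)
f(W) - 1397*(-627) = 1/(-1559 - 1622092) - 1397*(-627) = 1/(-1623651) + 875919 = -1/1623651 + 875919 = 1422186760268/1623651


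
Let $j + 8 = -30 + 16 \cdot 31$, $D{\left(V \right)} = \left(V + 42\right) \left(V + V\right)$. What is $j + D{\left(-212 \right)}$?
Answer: $72538$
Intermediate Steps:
$D{\left(V \right)} = 2 V \left(42 + V\right)$ ($D{\left(V \right)} = \left(42 + V\right) 2 V = 2 V \left(42 + V\right)$)
$j = 458$ ($j = -8 + \left(-30 + 16 \cdot 31\right) = -8 + \left(-30 + 496\right) = -8 + 466 = 458$)
$j + D{\left(-212 \right)} = 458 + 2 \left(-212\right) \left(42 - 212\right) = 458 + 2 \left(-212\right) \left(-170\right) = 458 + 72080 = 72538$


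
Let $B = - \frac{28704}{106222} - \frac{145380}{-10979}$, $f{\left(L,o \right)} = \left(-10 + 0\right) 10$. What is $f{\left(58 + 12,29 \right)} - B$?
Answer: $- \frac{65874273472}{583105669} \approx -112.97$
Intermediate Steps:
$f{\left(L,o \right)} = -100$ ($f{\left(L,o \right)} = \left(-10\right) 10 = -100$)
$B = \frac{7563706572}{583105669}$ ($B = \left(-28704\right) \frac{1}{106222} - - \frac{145380}{10979} = - \frac{14352}{53111} + \frac{145380}{10979} = \frac{7563706572}{583105669} \approx 12.971$)
$f{\left(58 + 12,29 \right)} - B = -100 - \frac{7563706572}{583105669} = - \frac{65874273472}{583105669}$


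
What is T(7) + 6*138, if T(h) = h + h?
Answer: 842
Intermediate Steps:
T(h) = 2*h
T(7) + 6*138 = 2*7 + 6*138 = 14 + 828 = 842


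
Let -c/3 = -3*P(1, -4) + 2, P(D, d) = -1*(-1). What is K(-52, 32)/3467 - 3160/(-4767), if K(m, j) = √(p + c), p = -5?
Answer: 3160/4767 + I*√2/3467 ≈ 0.66289 + 0.00040791*I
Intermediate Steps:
P(D, d) = 1
c = 3 (c = -3*(-3*1 + 2) = -3*(-3 + 2) = -3*(-1) = 3)
K(m, j) = I*√2 (K(m, j) = √(-5 + 3) = √(-2) = I*√2)
K(-52, 32)/3467 - 3160/(-4767) = (I*√2)/3467 - 3160/(-4767) = (I*√2)*(1/3467) - 3160*(-1/4767) = I*√2/3467 + 3160/4767 = 3160/4767 + I*√2/3467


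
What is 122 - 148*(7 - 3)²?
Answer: -2246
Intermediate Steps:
122 - 148*(7 - 3)² = 122 - 148*4² = 122 - 148*16 = 122 - 2368 = -2246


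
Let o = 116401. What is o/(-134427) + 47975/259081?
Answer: -23708152156/34827481587 ≈ -0.68073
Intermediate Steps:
o/(-134427) + 47975/259081 = 116401/(-134427) + 47975/259081 = 116401*(-1/134427) + 47975*(1/259081) = -116401/134427 + 47975/259081 = -23708152156/34827481587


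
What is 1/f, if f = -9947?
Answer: -1/9947 ≈ -0.00010053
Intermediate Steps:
1/f = 1/(-9947) = -1/9947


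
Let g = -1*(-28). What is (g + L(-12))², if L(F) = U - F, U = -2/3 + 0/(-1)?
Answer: 13924/9 ≈ 1547.1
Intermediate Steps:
g = 28
U = -⅔ (U = -2*⅓ + 0*(-1) = -⅔ + 0 = -⅔ ≈ -0.66667)
L(F) = -⅔ - F
(g + L(-12))² = (28 + (-⅔ - 1*(-12)))² = (28 + (-⅔ + 12))² = (28 + 34/3)² = (118/3)² = 13924/9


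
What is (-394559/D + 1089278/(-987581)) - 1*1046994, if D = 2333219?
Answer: -344647324052544461/329177536177 ≈ -1.0470e+6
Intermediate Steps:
(-394559/D + 1089278/(-987581)) - 1*1046994 = (-394559/2333219 + 1089278/(-987581)) - 1*1046994 = (-394559*1/2333219 + 1089278*(-1/987581)) - 1046994 = (-394559/2333219 - 1089278/987581) - 1046994 = -418740442523/329177536177 - 1046994 = -344647324052544461/329177536177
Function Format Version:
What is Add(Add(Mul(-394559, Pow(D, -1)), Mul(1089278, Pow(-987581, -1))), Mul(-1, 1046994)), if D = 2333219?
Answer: Rational(-344647324052544461, 329177536177) ≈ -1.0470e+6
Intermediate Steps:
Add(Add(Mul(-394559, Pow(D, -1)), Mul(1089278, Pow(-987581, -1))), Mul(-1, 1046994)) = Add(Add(Mul(-394559, Pow(2333219, -1)), Mul(1089278, Pow(-987581, -1))), Mul(-1, 1046994)) = Add(Add(Mul(-394559, Rational(1, 2333219)), Mul(1089278, Rational(-1, 987581))), -1046994) = Add(Add(Rational(-394559, 2333219), Rational(-1089278, 987581)), -1046994) = Add(Rational(-418740442523, 329177536177), -1046994) = Rational(-344647324052544461, 329177536177)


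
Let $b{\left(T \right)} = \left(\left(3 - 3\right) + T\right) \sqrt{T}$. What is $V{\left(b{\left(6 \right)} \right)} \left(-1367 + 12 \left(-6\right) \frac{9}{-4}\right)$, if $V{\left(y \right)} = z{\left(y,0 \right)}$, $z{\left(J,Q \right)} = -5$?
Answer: $6025$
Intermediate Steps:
$b{\left(T \right)} = T^{\frac{3}{2}}$ ($b{\left(T \right)} = \left(0 + T\right) \sqrt{T} = T \sqrt{T} = T^{\frac{3}{2}}$)
$V{\left(y \right)} = -5$
$V{\left(b{\left(6 \right)} \right)} \left(-1367 + 12 \left(-6\right) \frac{9}{-4}\right) = - 5 \left(-1367 + 12 \left(-6\right) \frac{9}{-4}\right) = - 5 \left(-1367 - 72 \cdot 9 \left(- \frac{1}{4}\right)\right) = - 5 \left(-1367 - -162\right) = - 5 \left(-1367 + 162\right) = \left(-5\right) \left(-1205\right) = 6025$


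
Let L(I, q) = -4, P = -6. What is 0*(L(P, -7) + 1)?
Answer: 0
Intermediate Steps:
0*(L(P, -7) + 1) = 0*(-4 + 1) = 0*(-3) = 0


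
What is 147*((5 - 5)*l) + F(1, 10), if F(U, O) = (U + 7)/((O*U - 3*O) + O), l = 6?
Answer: -⅘ ≈ -0.80000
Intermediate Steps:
F(U, O) = (7 + U)/(-2*O + O*U) (F(U, O) = (7 + U)/((-3*O + O*U) + O) = (7 + U)/(-2*O + O*U))
147*((5 - 5)*l) + F(1, 10) = 147*((5 - 5)*6) + (7 + 1)/(10*(-2 + 1)) = 147*(0*6) + (⅒)*8/(-1) = 147*0 + (⅒)*(-1)*8 = 0 - ⅘ = -⅘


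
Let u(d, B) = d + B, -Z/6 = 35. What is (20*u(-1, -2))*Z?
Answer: 12600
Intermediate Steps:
Z = -210 (Z = -6*35 = -210)
u(d, B) = B + d
(20*u(-1, -2))*Z = (20*(-2 - 1))*(-210) = (20*(-3))*(-210) = -60*(-210) = 12600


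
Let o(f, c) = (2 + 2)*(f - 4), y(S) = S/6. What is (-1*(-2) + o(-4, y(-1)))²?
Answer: 900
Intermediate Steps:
y(S) = S/6 (y(S) = S*(⅙) = S/6)
o(f, c) = -16 + 4*f (o(f, c) = 4*(-4 + f) = -16 + 4*f)
(-1*(-2) + o(-4, y(-1)))² = (-1*(-2) + (-16 + 4*(-4)))² = (2 + (-16 - 16))² = (2 - 32)² = (-30)² = 900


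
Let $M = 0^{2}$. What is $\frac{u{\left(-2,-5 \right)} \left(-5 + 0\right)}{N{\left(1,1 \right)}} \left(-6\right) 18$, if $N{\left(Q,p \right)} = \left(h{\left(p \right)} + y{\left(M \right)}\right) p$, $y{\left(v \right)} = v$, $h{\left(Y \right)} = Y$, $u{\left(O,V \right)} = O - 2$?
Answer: $-2160$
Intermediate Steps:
$u{\left(O,V \right)} = -2 + O$
$M = 0$
$N{\left(Q,p \right)} = p^{2}$ ($N{\left(Q,p \right)} = \left(p + 0\right) p = p p = p^{2}$)
$\frac{u{\left(-2,-5 \right)} \left(-5 + 0\right)}{N{\left(1,1 \right)}} \left(-6\right) 18 = \frac{\left(-2 - 2\right) \left(-5 + 0\right)}{1^{2}} \left(-6\right) 18 = \frac{\left(-4\right) \left(-5\right)}{1} \left(-6\right) 18 = 20 \cdot 1 \left(-6\right) 18 = 20 \left(-6\right) 18 = \left(-120\right) 18 = -2160$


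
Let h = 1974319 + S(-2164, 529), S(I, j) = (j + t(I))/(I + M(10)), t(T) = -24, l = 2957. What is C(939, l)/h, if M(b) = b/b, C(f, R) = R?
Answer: 6395991/4270451492 ≈ 0.0014977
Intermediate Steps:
M(b) = 1
S(I, j) = (-24 + j)/(1 + I) (S(I, j) = (j - 24)/(I + 1) = (-24 + j)/(1 + I))
h = 4270451492/2163 (h = 1974319 + (-24 + 529)/(1 - 2164) = 1974319 + 505/(-2163) = 1974319 - 1/2163*505 = 1974319 - 505/2163 = 4270451492/2163 ≈ 1.9743e+6)
C(939, l)/h = 2957/(4270451492/2163) = 2957*(2163/4270451492) = 6395991/4270451492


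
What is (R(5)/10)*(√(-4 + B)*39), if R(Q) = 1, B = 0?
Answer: 39*I/5 ≈ 7.8*I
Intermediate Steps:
(R(5)/10)*(√(-4 + B)*39) = (1/10)*(√(-4 + 0)*39) = (1*(⅒))*(√(-4)*39) = ((2*I)*39)/10 = (78*I)/10 = 39*I/5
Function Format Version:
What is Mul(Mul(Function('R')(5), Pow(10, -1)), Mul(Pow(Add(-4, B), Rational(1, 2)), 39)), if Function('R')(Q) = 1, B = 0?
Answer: Mul(Rational(39, 5), I) ≈ Mul(7.8000, I)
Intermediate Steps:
Mul(Mul(Function('R')(5), Pow(10, -1)), Mul(Pow(Add(-4, B), Rational(1, 2)), 39)) = Mul(Mul(1, Pow(10, -1)), Mul(Pow(Add(-4, 0), Rational(1, 2)), 39)) = Mul(Mul(1, Rational(1, 10)), Mul(Pow(-4, Rational(1, 2)), 39)) = Mul(Rational(1, 10), Mul(Mul(2, I), 39)) = Mul(Rational(1, 10), Mul(78, I)) = Mul(Rational(39, 5), I)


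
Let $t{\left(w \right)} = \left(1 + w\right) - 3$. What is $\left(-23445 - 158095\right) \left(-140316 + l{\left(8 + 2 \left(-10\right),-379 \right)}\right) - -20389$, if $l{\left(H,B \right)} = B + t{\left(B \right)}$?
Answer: $25610957429$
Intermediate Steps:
$t{\left(w \right)} = -2 + w$
$l{\left(H,B \right)} = -2 + 2 B$ ($l{\left(H,B \right)} = B + \left(-2 + B\right) = -2 + 2 B$)
$\left(-23445 - 158095\right) \left(-140316 + l{\left(8 + 2 \left(-10\right),-379 \right)}\right) - -20389 = \left(-23445 - 158095\right) \left(-140316 + \left(-2 + 2 \left(-379\right)\right)\right) - -20389 = - 181540 \left(-140316 - 760\right) + 20389 = \left(-181540\right) \left(-141076\right) + 20389 = 25610937040 + 20389 = 25610957429$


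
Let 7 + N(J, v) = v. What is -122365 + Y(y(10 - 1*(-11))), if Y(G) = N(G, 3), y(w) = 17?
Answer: -122369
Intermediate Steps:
N(J, v) = -7 + v
Y(G) = -4 (Y(G) = -7 + 3 = -4)
-122365 + Y(y(10 - 1*(-11))) = -122365 - 4 = -122369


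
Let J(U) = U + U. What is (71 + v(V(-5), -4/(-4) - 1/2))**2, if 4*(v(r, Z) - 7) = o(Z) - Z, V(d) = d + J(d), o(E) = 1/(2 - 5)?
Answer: 3485689/576 ≈ 6051.5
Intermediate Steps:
J(U) = 2*U
o(E) = -1/3 (o(E) = 1/(-3) = -1/3)
V(d) = 3*d (V(d) = d + 2*d = 3*d)
v(r, Z) = 83/12 - Z/4 (v(r, Z) = 7 + (-1/3 - Z)/4 = 7 + (-1/12 - Z/4) = 83/12 - Z/4)
(71 + v(V(-5), -4/(-4) - 1/2))**2 = (71 + (83/12 - (-4/(-4) - 1/2)/4))**2 = (71 + (83/12 - (-4*(-1/4) - 1*1/2)/4))**2 = (71 + (83/12 - (1 - 1/2)/4))**2 = (71 + (83/12 - 1/4*1/2))**2 = (71 + (83/12 - 1/8))**2 = (71 + 163/24)**2 = (1867/24)**2 = 3485689/576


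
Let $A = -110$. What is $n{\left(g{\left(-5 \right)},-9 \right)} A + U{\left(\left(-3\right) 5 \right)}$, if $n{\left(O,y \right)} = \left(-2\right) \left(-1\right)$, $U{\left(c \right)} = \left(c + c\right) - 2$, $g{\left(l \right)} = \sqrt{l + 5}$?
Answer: $-252$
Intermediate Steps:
$g{\left(l \right)} = \sqrt{5 + l}$
$U{\left(c \right)} = -2 + 2 c$ ($U{\left(c \right)} = 2 c - 2 = -2 + 2 c$)
$n{\left(O,y \right)} = 2$
$n{\left(g{\left(-5 \right)},-9 \right)} A + U{\left(\left(-3\right) 5 \right)} = 2 \left(-110\right) + \left(-2 + 2 \left(\left(-3\right) 5\right)\right) = -220 + \left(-2 + 2 \left(-15\right)\right) = -220 - 32 = -252$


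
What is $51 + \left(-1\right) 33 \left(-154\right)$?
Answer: $5133$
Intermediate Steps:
$51 + \left(-1\right) 33 \left(-154\right) = 51 - -5082 = 51 + 5082 = 5133$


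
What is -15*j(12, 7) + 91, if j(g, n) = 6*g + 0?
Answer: -989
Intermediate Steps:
j(g, n) = 6*g
-15*j(12, 7) + 91 = -90*12 + 91 = -15*72 + 91 = -1080 + 91 = -989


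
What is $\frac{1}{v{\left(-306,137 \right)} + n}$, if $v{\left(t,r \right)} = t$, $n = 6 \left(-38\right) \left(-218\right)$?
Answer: $\frac{1}{49398} \approx 2.0244 \cdot 10^{-5}$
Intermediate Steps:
$n = 49704$ ($n = \left(-228\right) \left(-218\right) = 49704$)
$\frac{1}{v{\left(-306,137 \right)} + n} = \frac{1}{-306 + 49704} = \frac{1}{49398}$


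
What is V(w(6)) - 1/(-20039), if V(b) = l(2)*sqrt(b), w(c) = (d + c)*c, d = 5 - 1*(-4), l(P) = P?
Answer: 1/20039 + 6*sqrt(10) ≈ 18.974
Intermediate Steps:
d = 9 (d = 5 + 4 = 9)
w(c) = c*(9 + c) (w(c) = (9 + c)*c = c*(9 + c))
V(b) = 2*sqrt(b)
V(w(6)) - 1/(-20039) = 2*sqrt(6*(9 + 6)) - 1/(-20039) = 2*sqrt(6*15) - 1*(-1/20039) = 2*sqrt(90) + 1/20039 = 2*(3*sqrt(10)) + 1/20039 = 6*sqrt(10) + 1/20039 = 1/20039 + 6*sqrt(10)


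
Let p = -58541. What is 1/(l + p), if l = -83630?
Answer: -1/142171 ≈ -7.0338e-6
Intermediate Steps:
1/(l + p) = 1/(-83630 - 58541) = 1/(-142171) = -1/142171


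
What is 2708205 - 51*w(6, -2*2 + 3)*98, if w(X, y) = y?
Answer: 2713203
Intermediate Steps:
2708205 - 51*w(6, -2*2 + 3)*98 = 2708205 - 51*(-2*2 + 3)*98 = 2708205 - 51*(-4 + 3)*98 = 2708205 - 51*(-1)*98 = 2708205 - (-51)*98 = 2708205 - 1*(-4998) = 2708205 + 4998 = 2713203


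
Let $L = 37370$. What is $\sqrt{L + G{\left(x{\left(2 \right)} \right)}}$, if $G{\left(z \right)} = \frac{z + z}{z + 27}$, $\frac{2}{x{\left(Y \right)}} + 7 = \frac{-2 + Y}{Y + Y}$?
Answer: $\frac{\sqrt{1306790782}}{187} \approx 193.31$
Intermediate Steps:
$x{\left(Y \right)} = \frac{2}{-7 + \frac{-2 + Y}{2 Y}}$ ($x{\left(Y \right)} = \frac{2}{-7 + \frac{-2 + Y}{Y + Y}} = \frac{2}{-7 + \frac{-2 + Y}{2 Y}}$)
$G{\left(z \right)} = \frac{2 z}{27 + z}$
$\sqrt{L + G{\left(x{\left(2 \right)} \right)}} = \sqrt{37370 + \frac{2 \left(\left(-4\right) 2 \frac{1}{2 + 13 \cdot 2}\right)}{27 - \frac{8}{2 + 13 \cdot 2}}} = \sqrt{37370 + \frac{2 \left(\left(-4\right) 2 \frac{1}{2 + 26}\right)}{27 - \frac{8}{2 + 26}}} = \sqrt{37370 + \frac{2 \left(\left(-4\right) 2 \cdot \frac{1}{28}\right)}{27 - \frac{8}{28}}} = \sqrt{37370 + \frac{2 \left(\left(-4\right) 2 \cdot \frac{1}{28}\right)}{27 - 8 \cdot \frac{1}{28}}} = \sqrt{37370 + 2 \left(- \frac{2}{7}\right) \frac{1}{27 - \frac{2}{7}}} = \sqrt{37370 + 2 \left(- \frac{2}{7}\right) \frac{1}{\frac{187}{7}}} = \sqrt{37370 + 2 \left(- \frac{2}{7}\right) \frac{7}{187}} = \sqrt{37370 - \frac{4}{187}} = \sqrt{\frac{6988186}{187}} = \frac{\sqrt{1306790782}}{187}$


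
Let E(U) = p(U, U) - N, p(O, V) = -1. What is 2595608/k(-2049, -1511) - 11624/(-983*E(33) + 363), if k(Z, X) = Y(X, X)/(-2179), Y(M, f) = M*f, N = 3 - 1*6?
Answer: -9039756222192/3659842963 ≈ -2470.0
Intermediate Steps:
N = -3 (N = 3 - 6 = -3)
k(Z, X) = -X**2/2179 (k(Z, X) = (X*X)/(-2179) = X**2*(-1/2179) = -X**2/2179)
E(U) = 2 (E(U) = -1 - 1*(-3) = -1 + 3 = 2)
2595608/k(-2049, -1511) - 11624/(-983*E(33) + 363) = 2595608/((-1/2179*(-1511)**2)) - 11624/(-983*2 + 363) = 2595608/((-1/2179*2283121)) - 11624/(-1966 + 363) = 2595608/(-2283121/2179) - 11624/(-1603) = 2595608*(-2179/2283121) - 11624*(-1/1603) = -5655829832/2283121 + 11624/1603 = -9039756222192/3659842963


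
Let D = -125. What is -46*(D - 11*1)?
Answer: 6256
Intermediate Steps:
-46*(D - 11*1) = -46*(-125 - 11*1) = -46*(-125 - 11) = -46*(-136) = 6256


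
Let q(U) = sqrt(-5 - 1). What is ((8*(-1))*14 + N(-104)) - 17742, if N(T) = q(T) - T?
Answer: -17750 + I*sqrt(6) ≈ -17750.0 + 2.4495*I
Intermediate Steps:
q(U) = I*sqrt(6) (q(U) = sqrt(-6) = I*sqrt(6))
N(T) = -T + I*sqrt(6) (N(T) = I*sqrt(6) - T = -T + I*sqrt(6))
((8*(-1))*14 + N(-104)) - 17742 = ((8*(-1))*14 + (-1*(-104) + I*sqrt(6))) - 17742 = (-8*14 + (104 + I*sqrt(6))) - 17742 = (-112 + (104 + I*sqrt(6))) - 17742 = (-8 + I*sqrt(6)) - 17742 = -17750 + I*sqrt(6)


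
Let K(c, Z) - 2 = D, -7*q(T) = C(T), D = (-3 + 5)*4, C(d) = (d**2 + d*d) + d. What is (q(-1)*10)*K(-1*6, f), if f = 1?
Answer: -100/7 ≈ -14.286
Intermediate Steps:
C(d) = d + 2*d**2 (C(d) = (d**2 + d**2) + d = 2*d**2 + d = d + 2*d**2)
D = 8 (D = 2*4 = 8)
q(T) = -T*(1 + 2*T)/7
K(c, Z) = 10 (K(c, Z) = 2 + 8 = 10)
(q(-1)*10)*K(-1*6, f) = (-1/7*(-1)*(1 + 2*(-1))*10)*10 = (-1/7*(-1)*(1 - 2)*10)*10 = (-1/7*(-1)*(-1)*10)*10 = -1/7*10*10 = -10/7*10 = -100/7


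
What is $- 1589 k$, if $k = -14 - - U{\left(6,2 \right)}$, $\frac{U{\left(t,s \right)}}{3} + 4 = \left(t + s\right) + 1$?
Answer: $-1589$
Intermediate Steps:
$U{\left(t,s \right)} = -9 + 3 s + 3 t$ ($U{\left(t,s \right)} = -12 + 3 \left(\left(t + s\right) + 1\right) = -12 + 3 \left(\left(s + t\right) + 1\right) = -12 + 3 \left(1 + s + t\right) = -12 + \left(3 + 3 s + 3 t\right) = -9 + 3 s + 3 t$)
$k = 1$ ($k = -14 - - (-9 + 3 \cdot 2 + 3 \cdot 6) = -14 - - (-9 + 6 + 18) = -14 - \left(-1\right) 15 = -14 - -15 = -14 + 15 = 1$)
$- 1589 k = \left(-1589\right) 1 = -1589$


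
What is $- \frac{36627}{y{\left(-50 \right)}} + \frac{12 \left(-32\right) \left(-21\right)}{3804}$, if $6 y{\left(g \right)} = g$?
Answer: $\frac{34849077}{7925} \approx 4397.4$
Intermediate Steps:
$y{\left(g \right)} = \frac{g}{6}$
$- \frac{36627}{y{\left(-50 \right)}} + \frac{12 \left(-32\right) \left(-21\right)}{3804} = - \frac{36627}{\frac{1}{6} \left(-50\right)} + \frac{12 \left(-32\right) \left(-21\right)}{3804} = - \frac{36627}{- \frac{25}{3}} + \left(-384\right) \left(-21\right) \frac{1}{3804} = \left(-36627\right) \left(- \frac{3}{25}\right) + 8064 \cdot \frac{1}{3804} = \frac{109881}{25} + \frac{672}{317} = \frac{34849077}{7925}$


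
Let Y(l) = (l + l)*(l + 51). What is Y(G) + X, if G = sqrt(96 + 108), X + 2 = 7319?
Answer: 7725 + 204*sqrt(51) ≈ 9181.8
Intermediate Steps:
X = 7317 (X = -2 + 7319 = 7317)
G = 2*sqrt(51) (G = sqrt(204) = 2*sqrt(51) ≈ 14.283)
Y(l) = 2*l*(51 + l) (Y(l) = (2*l)*(51 + l) = 2*l*(51 + l))
Y(G) + X = 2*(2*sqrt(51))*(51 + 2*sqrt(51)) + 7317 = 4*sqrt(51)*(51 + 2*sqrt(51)) + 7317 = 7317 + 4*sqrt(51)*(51 + 2*sqrt(51))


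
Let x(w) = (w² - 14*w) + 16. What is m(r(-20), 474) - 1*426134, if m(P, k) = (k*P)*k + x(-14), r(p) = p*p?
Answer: 89444674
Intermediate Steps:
r(p) = p²
x(w) = 16 + w² - 14*w
m(P, k) = 408 + P*k² (m(P, k) = (k*P)*k + (16 + (-14)² - 14*(-14)) = (P*k)*k + (16 + 196 + 196) = P*k² + 408 = 408 + P*k²)
m(r(-20), 474) - 1*426134 = (408 + (-20)²*474²) - 1*426134 = (408 + 400*224676) - 426134 = (408 + 89870400) - 426134 = 89870808 - 426134 = 89444674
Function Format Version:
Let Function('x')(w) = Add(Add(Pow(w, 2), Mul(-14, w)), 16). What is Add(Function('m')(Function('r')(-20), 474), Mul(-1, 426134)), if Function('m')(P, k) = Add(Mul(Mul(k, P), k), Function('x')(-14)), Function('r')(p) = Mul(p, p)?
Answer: 89444674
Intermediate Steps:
Function('r')(p) = Pow(p, 2)
Function('x')(w) = Add(16, Pow(w, 2), Mul(-14, w))
Function('m')(P, k) = Add(408, Mul(P, Pow(k, 2))) (Function('m')(P, k) = Add(Mul(Mul(k, P), k), Add(16, Pow(-14, 2), Mul(-14, -14))) = Add(Mul(Mul(P, k), k), Add(16, 196, 196)) = Add(Mul(P, Pow(k, 2)), 408) = Add(408, Mul(P, Pow(k, 2))))
Add(Function('m')(Function('r')(-20), 474), Mul(-1, 426134)) = Add(Add(408, Mul(Pow(-20, 2), Pow(474, 2))), Mul(-1, 426134)) = Add(Add(408, Mul(400, 224676)), -426134) = Add(Add(408, 89870400), -426134) = Add(89870808, -426134) = 89444674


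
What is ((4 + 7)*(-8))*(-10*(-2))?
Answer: -1760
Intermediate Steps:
((4 + 7)*(-8))*(-10*(-2)) = (11*(-8))*20 = -88*20 = -1760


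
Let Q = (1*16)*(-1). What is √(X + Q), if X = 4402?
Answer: √4386 ≈ 66.227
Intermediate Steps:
Q = -16 (Q = 16*(-1) = -16)
√(X + Q) = √(4402 - 16) = √4386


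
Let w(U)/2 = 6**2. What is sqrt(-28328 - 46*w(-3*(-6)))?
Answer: 2*I*sqrt(7910) ≈ 177.88*I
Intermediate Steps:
w(U) = 72 (w(U) = 2*6**2 = 2*36 = 72)
sqrt(-28328 - 46*w(-3*(-6))) = sqrt(-28328 - 46*72) = sqrt(-28328 - 3312) = sqrt(-31640) = 2*I*sqrt(7910)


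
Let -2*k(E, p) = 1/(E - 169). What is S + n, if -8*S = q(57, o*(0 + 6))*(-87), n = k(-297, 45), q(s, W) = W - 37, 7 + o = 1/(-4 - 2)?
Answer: -810839/932 ≈ -870.00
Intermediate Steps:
o = -43/6 (o = -7 + 1/(-4 - 2) = -7 + 1/(-6) = -7 - ⅙ = -43/6 ≈ -7.1667)
q(s, W) = -37 + W
k(E, p) = -1/(2*(-169 + E)) (k(E, p) = -1/(2*(E - 169)) = -1/(2*(-169 + E)))
n = 1/932 (n = -1/(-338 + 2*(-297)) = -1/(-338 - 594) = -1/(-932) = -1*(-1/932) = 1/932 ≈ 0.0010730)
S = -870 (S = -(-37 - 43*(0 + 6)/6)*(-87)/8 = -(-37 - 43/6*6)*(-87)/8 = -(-37 - 43)*(-87)/8 = -(-10)*(-87) = -⅛*6960 = -870)
S + n = -870 + 1/932 = -810839/932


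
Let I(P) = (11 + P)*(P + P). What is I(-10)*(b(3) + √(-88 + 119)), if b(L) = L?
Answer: -60 - 20*√31 ≈ -171.36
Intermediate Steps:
I(P) = 2*P*(11 + P) (I(P) = (11 + P)*(2*P) = 2*P*(11 + P))
I(-10)*(b(3) + √(-88 + 119)) = (2*(-10)*(11 - 10))*(3 + √(-88 + 119)) = (2*(-10)*1)*(3 + √31) = -20*(3 + √31) = -60 - 20*√31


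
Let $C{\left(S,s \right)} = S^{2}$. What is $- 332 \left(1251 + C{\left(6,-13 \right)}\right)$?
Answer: $-427284$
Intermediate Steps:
$- 332 \left(1251 + C{\left(6,-13 \right)}\right) = - 332 \left(1251 + 6^{2}\right) = - 332 \left(1251 + 36\right) = \left(-332\right) 1287 = -427284$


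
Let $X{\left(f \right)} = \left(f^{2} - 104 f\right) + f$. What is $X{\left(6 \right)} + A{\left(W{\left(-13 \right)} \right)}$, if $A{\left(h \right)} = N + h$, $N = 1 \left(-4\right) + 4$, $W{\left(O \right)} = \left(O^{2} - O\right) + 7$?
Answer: $-393$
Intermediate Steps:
$W{\left(O \right)} = 7 + O^{2} - O$
$N = 0$ ($N = -4 + 4 = 0$)
$X{\left(f \right)} = f^{2} - 103 f$
$A{\left(h \right)} = h$ ($A{\left(h \right)} = 0 + h = h$)
$X{\left(6 \right)} + A{\left(W{\left(-13 \right)} \right)} = 6 \left(-103 + 6\right) + \left(7 + \left(-13\right)^{2} - -13\right) = 6 \left(-97\right) + \left(7 + 169 + 13\right) = -582 + 189 = -393$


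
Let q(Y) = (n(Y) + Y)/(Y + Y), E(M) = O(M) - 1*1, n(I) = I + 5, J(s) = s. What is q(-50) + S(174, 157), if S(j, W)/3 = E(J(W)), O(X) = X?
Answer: 9379/20 ≈ 468.95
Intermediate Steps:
n(I) = 5 + I
E(M) = -1 + M (E(M) = M - 1*1 = M - 1 = -1 + M)
S(j, W) = -3 + 3*W (S(j, W) = 3*(-1 + W) = -3 + 3*W)
q(Y) = (5 + 2*Y)/(2*Y) (q(Y) = ((5 + Y) + Y)/(Y + Y) = (5 + 2*Y)/((2*Y)) = (5 + 2*Y)*(1/(2*Y)) = (5 + 2*Y)/(2*Y))
q(-50) + S(174, 157) = (5/2 - 50)/(-50) + (-3 + 3*157) = -1/50*(-95/2) + (-3 + 471) = 19/20 + 468 = 9379/20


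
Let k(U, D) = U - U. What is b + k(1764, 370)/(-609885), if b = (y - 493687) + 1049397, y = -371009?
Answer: 184701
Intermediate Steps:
k(U, D) = 0
b = 184701 (b = (-371009 - 493687) + 1049397 = -864696 + 1049397 = 184701)
b + k(1764, 370)/(-609885) = 184701 + 0/(-609885) = 184701 + 0*(-1/609885) = 184701 + 0 = 184701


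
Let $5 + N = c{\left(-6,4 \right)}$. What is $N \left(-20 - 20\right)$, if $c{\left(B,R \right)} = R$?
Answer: $40$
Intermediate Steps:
$N = -1$ ($N = -5 + 4 = -1$)
$N \left(-20 - 20\right) = - (-20 - 20) = \left(-1\right) \left(-40\right) = 40$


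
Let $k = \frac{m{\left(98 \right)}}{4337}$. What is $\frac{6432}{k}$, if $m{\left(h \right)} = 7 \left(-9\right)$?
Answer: $- \frac{9298528}{21} \approx -4.4279 \cdot 10^{5}$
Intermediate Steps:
$m{\left(h \right)} = -63$
$k = - \frac{63}{4337} \approx -0.014526$
$\frac{6432}{k} = \frac{6432}{- \frac{63}{4337}} = 6432 \left(- \frac{4337}{63}\right) = - \frac{9298528}{21}$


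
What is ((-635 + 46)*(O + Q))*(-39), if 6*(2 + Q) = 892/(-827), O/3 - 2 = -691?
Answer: -39308243195/827 ≈ -4.7531e+7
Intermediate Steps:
O = -2067 (O = 6 + 3*(-691) = 6 - 2073 = -2067)
Q = -5408/2481 (Q = -2 + (892/(-827))/6 = -2 + (892*(-1/827))/6 = -2 + (⅙)*(-892/827) = -2 - 446/2481 = -5408/2481 ≈ -2.1798)
((-635 + 46)*(O + Q))*(-39) = ((-635 + 46)*(-2067 - 5408/2481))*(-39) = -589*(-5133635/2481)*(-39) = (3023711015/2481)*(-39) = -39308243195/827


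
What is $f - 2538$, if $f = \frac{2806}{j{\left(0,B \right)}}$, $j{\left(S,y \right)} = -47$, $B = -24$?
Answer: $- \frac{122092}{47} \approx -2597.7$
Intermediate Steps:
$f = - \frac{2806}{47}$ ($f = \frac{2806}{-47} = 2806 \left(- \frac{1}{47}\right) = - \frac{2806}{47} \approx -59.702$)
$f - 2538 = - \frac{2806}{47} - 2538 = - \frac{122092}{47}$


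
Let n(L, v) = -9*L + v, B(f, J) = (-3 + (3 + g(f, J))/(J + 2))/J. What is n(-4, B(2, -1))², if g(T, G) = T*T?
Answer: 1024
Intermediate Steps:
g(T, G) = T²
B(f, J) = (-3 + (3 + f²)/(2 + J))/J (B(f, J) = (-3 + (3 + f²)/(J + 2))/J = (-3 + (3 + f²)/(2 + J))/J)
n(L, v) = v - 9*L
n(-4, B(2, -1))² = ((-3 + 2² - 3*(-1))/((-1)*(2 - 1)) - 9*(-4))² = (-1*(-3 + 4 + 3)/1 + 36)² = (-1*1*4 + 36)² = (-4 + 36)² = 32² = 1024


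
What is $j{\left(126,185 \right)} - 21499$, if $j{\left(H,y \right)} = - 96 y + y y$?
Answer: $-5034$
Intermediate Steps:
$j{\left(H,y \right)} = y^{2} - 96 y$ ($j{\left(H,y \right)} = - 96 y + y^{2} = y^{2} - 96 y$)
$j{\left(126,185 \right)} - 21499 = 185 \left(-96 + 185\right) - 21499 = 185 \cdot 89 - 21499 = 16465 - 21499 = -5034$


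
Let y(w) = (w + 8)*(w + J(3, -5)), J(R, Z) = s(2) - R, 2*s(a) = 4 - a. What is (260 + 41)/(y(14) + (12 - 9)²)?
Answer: 43/39 ≈ 1.1026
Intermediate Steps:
s(a) = 2 - a/2 (s(a) = (4 - a)/2 = 2 - a/2)
J(R, Z) = 1 - R (J(R, Z) = (2 - ½*2) - R = (2 - 1) - R = 1 - R)
y(w) = (-2 + w)*(8 + w) (y(w) = (w + 8)*(w + (1 - 1*3)) = (8 + w)*(w + (1 - 3)) = (8 + w)*(w - 2) = (8 + w)*(-2 + w) = (-2 + w)*(8 + w))
(260 + 41)/(y(14) + (12 - 9)²) = (260 + 41)/((-16 + 14² + 6*14) + (12 - 9)²) = 301/((-16 + 196 + 84) + 3²) = 301/(264 + 9) = 301/273 = 301*(1/273) = 43/39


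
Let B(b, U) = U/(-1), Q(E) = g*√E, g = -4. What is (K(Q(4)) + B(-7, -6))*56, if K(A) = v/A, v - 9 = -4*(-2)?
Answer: 217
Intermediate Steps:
v = 17 (v = 9 - 4*(-2) = 9 + 8 = 17)
Q(E) = -4*√E
K(A) = 17/A
B(b, U) = -U (B(b, U) = U*(-1) = -U)
(K(Q(4)) + B(-7, -6))*56 = (17/((-4*√4)) - 1*(-6))*56 = (17/((-4*2)) + 6)*56 = (17/(-8) + 6)*56 = (17*(-⅛) + 6)*56 = (-17/8 + 6)*56 = (31/8)*56 = 217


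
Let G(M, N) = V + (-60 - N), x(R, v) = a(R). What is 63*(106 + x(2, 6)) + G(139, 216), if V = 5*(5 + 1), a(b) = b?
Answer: 6558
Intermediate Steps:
x(R, v) = R
V = 30 (V = 5*6 = 30)
G(M, N) = -30 - N (G(M, N) = 30 + (-60 - N) = -30 - N)
63*(106 + x(2, 6)) + G(139, 216) = 63*(106 + 2) + (-30 - 1*216) = 63*108 + (-30 - 216) = 6804 - 246 = 6558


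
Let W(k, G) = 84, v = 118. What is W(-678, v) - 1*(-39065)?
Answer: 39149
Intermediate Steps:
W(-678, v) - 1*(-39065) = 84 - 1*(-39065) = 84 + 39065 = 39149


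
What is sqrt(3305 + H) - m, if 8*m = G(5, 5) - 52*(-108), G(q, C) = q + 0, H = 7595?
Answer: -5621/8 + 10*sqrt(109) ≈ -598.22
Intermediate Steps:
G(q, C) = q
m = 5621/8 (m = (5 - 52*(-108))/8 = (5 + 5616)/8 = (1/8)*5621 = 5621/8 ≈ 702.63)
sqrt(3305 + H) - m = sqrt(3305 + 7595) - 1*5621/8 = sqrt(10900) - 5621/8 = 10*sqrt(109) - 5621/8 = -5621/8 + 10*sqrt(109)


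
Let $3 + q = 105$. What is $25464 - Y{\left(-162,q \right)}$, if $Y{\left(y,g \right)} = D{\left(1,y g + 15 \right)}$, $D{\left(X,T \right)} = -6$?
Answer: $25470$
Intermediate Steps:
$q = 102$ ($q = -3 + 105 = 102$)
$Y{\left(y,g \right)} = -6$
$25464 - Y{\left(-162,q \right)} = 25464 - -6 = 25464 + 6 = 25470$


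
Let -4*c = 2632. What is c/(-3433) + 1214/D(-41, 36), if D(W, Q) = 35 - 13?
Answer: 2091069/37763 ≈ 55.373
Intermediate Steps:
c = -658 (c = -¼*2632 = -658)
D(W, Q) = 22
c/(-3433) + 1214/D(-41, 36) = -658/(-3433) + 1214/22 = -658*(-1/3433) + 1214*(1/22) = 658/3433 + 607/11 = 2091069/37763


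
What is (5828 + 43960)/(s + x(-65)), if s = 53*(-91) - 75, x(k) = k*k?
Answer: -49788/673 ≈ -73.979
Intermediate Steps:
x(k) = k²
s = -4898 (s = -4823 - 75 = -4898)
(5828 + 43960)/(s + x(-65)) = (5828 + 43960)/(-4898 + (-65)²) = 49788/(-4898 + 4225) = 49788/(-673) = 49788*(-1/673) = -49788/673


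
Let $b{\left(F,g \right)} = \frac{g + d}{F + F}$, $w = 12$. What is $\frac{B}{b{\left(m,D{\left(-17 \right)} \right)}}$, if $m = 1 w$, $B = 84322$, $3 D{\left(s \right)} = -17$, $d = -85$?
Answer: $- \frac{379449}{17} \approx -22321.0$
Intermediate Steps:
$D{\left(s \right)} = - \frac{17}{3}$ ($D{\left(s \right)} = \frac{1}{3} \left(-17\right) = - \frac{17}{3}$)
$m = 12$ ($m = 1 \cdot 12 = 12$)
$b{\left(F,g \right)} = \frac{-85 + g}{2 F}$ ($b{\left(F,g \right)} = \frac{g - 85}{F + F} = \frac{-85 + g}{2 F}$)
$\frac{B}{b{\left(m,D{\left(-17 \right)} \right)}} = \frac{84322}{\frac{1}{2} \cdot \frac{1}{12} \left(-85 - \frac{17}{3}\right)} = \frac{84322}{\frac{1}{2} \cdot \frac{1}{12} \left(- \frac{272}{3}\right)} = \frac{84322}{- \frac{34}{9}} = 84322 \left(- \frac{9}{34}\right) = - \frac{379449}{17}$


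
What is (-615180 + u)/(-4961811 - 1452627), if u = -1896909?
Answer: 837363/2138146 ≈ 0.39163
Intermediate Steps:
(-615180 + u)/(-4961811 - 1452627) = (-615180 - 1896909)/(-4961811 - 1452627) = -2512089/(-6414438) = -2512089*(-1/6414438) = 837363/2138146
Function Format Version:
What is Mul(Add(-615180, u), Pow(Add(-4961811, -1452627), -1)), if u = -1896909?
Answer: Rational(837363, 2138146) ≈ 0.39163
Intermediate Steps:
Mul(Add(-615180, u), Pow(Add(-4961811, -1452627), -1)) = Mul(Add(-615180, -1896909), Pow(Add(-4961811, -1452627), -1)) = Mul(-2512089, Pow(-6414438, -1)) = Mul(-2512089, Rational(-1, 6414438)) = Rational(837363, 2138146)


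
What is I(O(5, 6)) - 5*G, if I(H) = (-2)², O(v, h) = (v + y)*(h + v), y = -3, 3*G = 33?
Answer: -51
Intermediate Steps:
G = 11 (G = (⅓)*33 = 11)
O(v, h) = (-3 + v)*(h + v) (O(v, h) = (v - 3)*(h + v) = (-3 + v)*(h + v))
I(H) = 4
I(O(5, 6)) - 5*G = 4 - 5*11 = 4 - 55 = -51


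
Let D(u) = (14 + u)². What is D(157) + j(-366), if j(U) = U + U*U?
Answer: 162831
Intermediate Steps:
j(U) = U + U²
D(157) + j(-366) = (14 + 157)² - 366*(1 - 366) = 171² - 366*(-365) = 29241 + 133590 = 162831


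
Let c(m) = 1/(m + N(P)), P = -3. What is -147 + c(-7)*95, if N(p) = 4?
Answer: -536/3 ≈ -178.67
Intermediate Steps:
c(m) = 1/(4 + m) (c(m) = 1/(m + 4) = 1/(4 + m))
-147 + c(-7)*95 = -147 + 95/(4 - 7) = -147 + 95/(-3) = -147 - 1/3*95 = -147 - 95/3 = -536/3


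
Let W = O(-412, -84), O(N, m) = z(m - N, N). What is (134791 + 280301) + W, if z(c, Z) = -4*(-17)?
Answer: 415160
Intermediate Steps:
z(c, Z) = 68
O(N, m) = 68
W = 68
(134791 + 280301) + W = (134791 + 280301) + 68 = 415092 + 68 = 415160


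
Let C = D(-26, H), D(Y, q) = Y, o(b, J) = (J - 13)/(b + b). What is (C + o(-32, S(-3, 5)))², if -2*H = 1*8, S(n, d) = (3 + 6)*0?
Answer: 2725801/4096 ≈ 665.48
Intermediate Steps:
S(n, d) = 0 (S(n, d) = 9*0 = 0)
H = -4 (H = -8/2 = -½*8 = -4)
o(b, J) = (-13 + J)/(2*b) (o(b, J) = (-13 + J)/((2*b)) = (-13 + J)*(1/(2*b)) = (-13 + J)/(2*b))
C = -26
(C + o(-32, S(-3, 5)))² = (-26 + (½)*(-13 + 0)/(-32))² = (-26 + (½)*(-1/32)*(-13))² = (-26 + 13/64)² = (-1651/64)² = 2725801/4096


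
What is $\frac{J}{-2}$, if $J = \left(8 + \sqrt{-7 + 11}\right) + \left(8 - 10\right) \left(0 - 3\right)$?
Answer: $-8$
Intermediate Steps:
$J = 16$ ($J = \left(8 + \sqrt{4}\right) - -6 = \left(8 + 2\right) + 6 = 10 + 6 = 16$)
$\frac{J}{-2} = \frac{16}{-2} = 16 \left(- \frac{1}{2}\right) = -8$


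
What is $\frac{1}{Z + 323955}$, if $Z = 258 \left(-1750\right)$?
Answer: $- \frac{1}{127545} \approx -7.8404 \cdot 10^{-6}$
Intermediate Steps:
$Z = -451500$
$\frac{1}{Z + 323955} = \frac{1}{-451500 + 323955} = \frac{1}{-127545} = - \frac{1}{127545}$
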